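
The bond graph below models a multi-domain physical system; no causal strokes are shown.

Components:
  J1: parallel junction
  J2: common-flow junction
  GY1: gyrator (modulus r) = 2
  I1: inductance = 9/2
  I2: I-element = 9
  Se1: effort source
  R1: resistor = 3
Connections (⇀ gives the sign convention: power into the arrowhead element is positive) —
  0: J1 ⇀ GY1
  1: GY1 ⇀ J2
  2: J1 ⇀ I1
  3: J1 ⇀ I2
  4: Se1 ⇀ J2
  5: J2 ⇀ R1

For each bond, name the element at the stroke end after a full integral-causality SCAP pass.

#4 →J2  (Se1: effort source, stroke at far end)
#2 →I1  (I1 integral (f out))
#3 →I2  (I2: I, integral causality)
#0 →J1  (J1 needs exactly one e-in)
#1 →J2  (GY1 both-in/both-out from 0)
#5 →R1  (J2: last free bond brings flow in)

#0 →J1
#1 →J2
#2 →I1
#3 →I2
#4 →J2
#5 →R1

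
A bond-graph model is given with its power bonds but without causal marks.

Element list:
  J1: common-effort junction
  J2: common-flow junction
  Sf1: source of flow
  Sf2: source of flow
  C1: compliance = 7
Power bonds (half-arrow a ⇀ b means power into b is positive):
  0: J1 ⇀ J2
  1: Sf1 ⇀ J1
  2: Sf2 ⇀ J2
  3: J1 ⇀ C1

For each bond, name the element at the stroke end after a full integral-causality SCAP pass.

#0 →J2
#1 →Sf1
#2 →Sf2
#3 →J1

b1 stroke→Sf1  (Sf1 (Sf) sets flow on bond)
b2 stroke→Sf2  (Sf2 (Sf) sets flow on bond)
b0 stroke→J2  (1-jn J2 has f-setter on 2)
b3 stroke→J1  (closing 0-jn rule on J1)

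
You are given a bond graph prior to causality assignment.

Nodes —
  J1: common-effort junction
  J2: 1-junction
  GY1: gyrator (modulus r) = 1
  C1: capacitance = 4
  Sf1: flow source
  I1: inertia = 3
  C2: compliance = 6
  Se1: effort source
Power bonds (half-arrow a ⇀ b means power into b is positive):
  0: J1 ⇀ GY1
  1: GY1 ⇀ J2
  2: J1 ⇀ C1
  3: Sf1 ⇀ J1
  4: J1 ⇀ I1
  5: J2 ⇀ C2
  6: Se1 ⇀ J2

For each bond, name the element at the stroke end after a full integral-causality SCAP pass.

#3 |Sf1  (Sf1 (Sf) sets flow on bond)
#6 |J2  (Se1: effort source, stroke at far end)
#2 |J1  (C1 integral (e out))
#0 |GY1  (0-jn J1 has e-setter on 2)
#4 |I1  (common-e at J1 fixed by 2)
#1 |GY1  (GY1 both-in/both-out from 0)
#5 |J2  (J2 flow already set via bond 1)

bond 0 →GY1
bond 1 →GY1
bond 2 →J1
bond 3 →Sf1
bond 4 →I1
bond 5 →J2
bond 6 →J2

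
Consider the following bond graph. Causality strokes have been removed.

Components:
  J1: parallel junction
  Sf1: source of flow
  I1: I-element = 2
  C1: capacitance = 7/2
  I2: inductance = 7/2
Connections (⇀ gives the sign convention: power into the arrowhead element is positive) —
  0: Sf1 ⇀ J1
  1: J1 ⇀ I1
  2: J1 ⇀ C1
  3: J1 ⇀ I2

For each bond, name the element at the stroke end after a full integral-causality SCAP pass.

bond 0 |Sf1
bond 1 |I1
bond 2 |J1
bond 3 |I2

#0 stroke→Sf1  (Sf1 fixes flow; stroke at Sf1)
#1 stroke→I1  (I1: I, integral causality)
#2 stroke→J1  (C1 integral (e out))
#3 stroke→I2  (J1: bond 2 brought effort, rest push out)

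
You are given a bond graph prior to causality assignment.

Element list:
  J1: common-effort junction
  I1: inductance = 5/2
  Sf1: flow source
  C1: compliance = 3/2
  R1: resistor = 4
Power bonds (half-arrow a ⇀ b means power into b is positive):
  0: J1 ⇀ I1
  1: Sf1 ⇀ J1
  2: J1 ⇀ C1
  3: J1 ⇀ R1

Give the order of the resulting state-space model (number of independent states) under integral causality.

b1 |Sf1  (Sf1 (Sf) sets flow on bond)
b0 |I1  (prefer integral on I1)
b2 |J1  (prefer integral on C1)
b3 |R1  (J1: bond 2 brought effort, rest push out)

2  (C1, I1 all integral)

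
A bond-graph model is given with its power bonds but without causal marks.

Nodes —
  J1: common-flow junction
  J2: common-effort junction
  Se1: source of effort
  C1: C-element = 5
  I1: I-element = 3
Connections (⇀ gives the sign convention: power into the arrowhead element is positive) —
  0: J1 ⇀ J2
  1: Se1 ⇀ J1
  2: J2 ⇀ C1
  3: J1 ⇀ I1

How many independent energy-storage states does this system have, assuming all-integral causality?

β1 |J1  (Se1 (Se) sets effort on bond)
β2 |J2  (prefer integral on C1)
β0 |J1  (common-e at J2 fixed by 2)
β3 |I1  (J1 needs exactly one f-in)

2  (C1, I1 all integral)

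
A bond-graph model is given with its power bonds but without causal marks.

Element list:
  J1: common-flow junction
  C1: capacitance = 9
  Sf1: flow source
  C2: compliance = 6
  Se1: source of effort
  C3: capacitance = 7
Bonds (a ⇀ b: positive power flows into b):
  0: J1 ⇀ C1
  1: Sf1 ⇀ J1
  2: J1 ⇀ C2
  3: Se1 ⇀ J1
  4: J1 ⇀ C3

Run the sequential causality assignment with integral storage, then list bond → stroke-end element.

b0 →J1
b1 →Sf1
b2 →J1
b3 →J1
b4 →J1

β1 stroke at Sf1  (Sf1 (Sf) sets flow on bond)
β3 stroke at J1  (Se1: effort source, stroke at far end)
β0 stroke at J1  (J1: bond 1 brought flow, rest push out)
β2 stroke at J1  (common-f at J1 fixed by 1)
β4 stroke at J1  (J1: bond 1 brought flow, rest push out)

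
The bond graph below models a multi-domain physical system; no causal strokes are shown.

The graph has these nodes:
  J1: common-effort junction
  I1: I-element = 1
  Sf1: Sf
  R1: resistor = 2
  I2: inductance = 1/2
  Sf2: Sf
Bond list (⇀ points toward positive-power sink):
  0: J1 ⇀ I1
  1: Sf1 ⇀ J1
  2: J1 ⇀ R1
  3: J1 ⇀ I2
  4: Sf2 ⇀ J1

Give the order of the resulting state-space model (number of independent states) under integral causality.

bond 1 stroke→Sf1  (source Sf1 imposes f)
bond 4 stroke→Sf2  (source Sf2 imposes f)
bond 0 stroke→I1  (prefer integral on I1)
bond 3 stroke→I2  (I2 outputs flow p/I2)
bond 2 stroke→J1  (J1: last free bond brings effort in)

2  (I1, I2 all integral)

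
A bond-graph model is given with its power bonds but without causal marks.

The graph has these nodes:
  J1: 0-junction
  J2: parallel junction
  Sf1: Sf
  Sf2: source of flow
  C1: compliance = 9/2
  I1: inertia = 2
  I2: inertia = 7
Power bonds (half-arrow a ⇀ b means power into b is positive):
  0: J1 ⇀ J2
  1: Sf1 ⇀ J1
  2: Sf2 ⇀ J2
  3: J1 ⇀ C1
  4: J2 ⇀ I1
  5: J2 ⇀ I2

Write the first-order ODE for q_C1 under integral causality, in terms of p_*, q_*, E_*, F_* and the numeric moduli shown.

bond 1 |Sf1  (source Sf1 imposes f)
bond 2 |Sf2  (Sf2: flow source, stroke at near end)
bond 3 |J1  (C1 integral (e out))
bond 0 |J2  (common-e at J1 fixed by 3)
bond 4 |I1  (0-jn J2 has e-setter on 0)
bond 5 |I2  (J2: bond 0 brought effort, rest push out)

dq_C1/dt = F_Sf1 + F_Sf2 - p_I1/2 - p_I2/7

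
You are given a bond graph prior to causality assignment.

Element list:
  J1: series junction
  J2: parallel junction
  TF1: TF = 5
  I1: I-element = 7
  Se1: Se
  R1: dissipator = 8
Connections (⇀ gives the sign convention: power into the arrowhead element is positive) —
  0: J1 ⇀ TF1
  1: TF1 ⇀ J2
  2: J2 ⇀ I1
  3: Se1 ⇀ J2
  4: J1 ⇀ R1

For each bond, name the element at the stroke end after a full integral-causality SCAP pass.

#3 stroke at J2  (Se1 fixes effort; stroke away)
#1 stroke at TF1  (0-jn J2 has e-setter on 3)
#2 stroke at I1  (J2: bond 3 brought effort, rest push out)
#0 stroke at J1  (through TF1, causality passes straight; one stroke at TF1)
#4 stroke at R1  (only one flow-in slot at J1)

β0 →J1
β1 →TF1
β2 →I1
β3 →J2
β4 →R1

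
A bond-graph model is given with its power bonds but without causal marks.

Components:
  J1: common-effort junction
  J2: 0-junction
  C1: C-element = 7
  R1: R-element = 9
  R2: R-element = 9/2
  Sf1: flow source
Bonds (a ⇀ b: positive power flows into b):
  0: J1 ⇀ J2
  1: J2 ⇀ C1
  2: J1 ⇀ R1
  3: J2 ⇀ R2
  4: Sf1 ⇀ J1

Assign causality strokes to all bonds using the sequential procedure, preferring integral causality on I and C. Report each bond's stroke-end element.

bond 0 stroke→J1
bond 1 stroke→J2
bond 2 stroke→R1
bond 3 stroke→R2
bond 4 stroke→Sf1

b4 stroke at Sf1  (Sf1 fixes flow; stroke at Sf1)
b1 stroke at J2  (C1 outputs effort q/C1)
b0 stroke at J1  (common-e at J2 fixed by 1)
b3 stroke at R2  (common-e at J2 fixed by 1)
b2 stroke at R1  (J1: bond 0 brought effort, rest push out)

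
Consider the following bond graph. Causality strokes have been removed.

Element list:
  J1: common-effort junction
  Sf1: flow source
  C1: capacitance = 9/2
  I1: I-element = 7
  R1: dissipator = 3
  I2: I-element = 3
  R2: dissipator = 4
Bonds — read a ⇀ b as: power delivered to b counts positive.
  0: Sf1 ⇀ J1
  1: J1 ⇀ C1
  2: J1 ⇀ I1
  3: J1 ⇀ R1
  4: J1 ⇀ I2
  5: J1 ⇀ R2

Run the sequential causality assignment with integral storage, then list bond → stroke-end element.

#0 stroke at Sf1  (source Sf1 imposes f)
#1 stroke at J1  (C1: C, integral causality)
#2 stroke at I1  (J1: bond 1 brought effort, rest push out)
#3 stroke at R1  (0-jn J1 has e-setter on 1)
#4 stroke at I2  (common-e at J1 fixed by 1)
#5 stroke at R2  (J1 effort already set via bond 1)

β0 stroke→Sf1
β1 stroke→J1
β2 stroke→I1
β3 stroke→R1
β4 stroke→I2
β5 stroke→R2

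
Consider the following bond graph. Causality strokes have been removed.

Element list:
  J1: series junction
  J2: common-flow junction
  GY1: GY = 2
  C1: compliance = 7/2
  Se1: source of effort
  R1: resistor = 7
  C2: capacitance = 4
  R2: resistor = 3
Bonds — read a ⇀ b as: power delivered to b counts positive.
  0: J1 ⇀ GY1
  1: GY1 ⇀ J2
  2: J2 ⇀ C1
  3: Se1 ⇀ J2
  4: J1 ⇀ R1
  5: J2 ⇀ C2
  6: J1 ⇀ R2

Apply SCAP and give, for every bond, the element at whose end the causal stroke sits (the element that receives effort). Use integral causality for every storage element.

β0 stroke at GY1
β1 stroke at GY1
β2 stroke at J2
β3 stroke at J2
β4 stroke at J1
β5 stroke at J2
β6 stroke at J1

β3 stroke→J2  (Se1 fixes effort; stroke away)
β2 stroke→J2  (C1 outputs effort q/C1)
β5 stroke→J2  (C2 outputs effort q/C2)
β1 stroke→GY1  (closing 1-jn rule on J2)
β0 stroke→GY1  (GY GY1: same side as bond 1)
β4 stroke→J1  (J1 flow already set via bond 0)
β6 stroke→J1  (J1: bond 0 brought flow, rest push out)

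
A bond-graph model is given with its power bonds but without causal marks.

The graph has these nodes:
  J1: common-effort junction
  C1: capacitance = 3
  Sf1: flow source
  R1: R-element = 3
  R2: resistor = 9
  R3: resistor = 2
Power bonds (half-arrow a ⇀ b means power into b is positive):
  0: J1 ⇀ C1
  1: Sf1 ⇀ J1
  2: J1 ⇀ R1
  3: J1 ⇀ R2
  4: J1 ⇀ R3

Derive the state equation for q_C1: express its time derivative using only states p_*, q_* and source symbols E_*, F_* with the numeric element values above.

#1 →Sf1  (Sf1: flow source, stroke at near end)
#0 →J1  (C1 outputs effort q/C1)
#2 →R1  (common-e at J1 fixed by 0)
#3 →R2  (J1 effort already set via bond 0)
#4 →R3  (J1 effort already set via bond 0)

dq_C1/dt = F_Sf1 - 17*q_C1/54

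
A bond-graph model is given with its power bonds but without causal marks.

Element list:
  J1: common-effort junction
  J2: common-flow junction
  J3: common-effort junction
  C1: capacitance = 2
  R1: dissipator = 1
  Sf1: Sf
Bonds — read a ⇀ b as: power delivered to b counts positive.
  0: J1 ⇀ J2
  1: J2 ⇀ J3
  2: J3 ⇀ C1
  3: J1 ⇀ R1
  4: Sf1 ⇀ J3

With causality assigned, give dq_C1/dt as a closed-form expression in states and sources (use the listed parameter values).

bond 4 stroke→Sf1  (Sf1: flow source, stroke at near end)
bond 2 stroke→J3  (C1 outputs effort q/C1)
bond 1 stroke→J2  (common-e at J3 fixed by 2)
bond 0 stroke→J1  (only one flow-in slot at J2)
bond 3 stroke→R1  (J1: bond 0 brought effort, rest push out)

dq_C1/dt = F_Sf1 - q_C1/2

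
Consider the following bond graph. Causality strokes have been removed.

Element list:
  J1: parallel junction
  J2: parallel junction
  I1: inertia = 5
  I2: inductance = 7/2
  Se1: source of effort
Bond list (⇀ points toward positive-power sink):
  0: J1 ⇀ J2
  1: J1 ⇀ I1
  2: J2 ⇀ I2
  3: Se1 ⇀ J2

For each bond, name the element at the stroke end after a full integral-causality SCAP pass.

b3 stroke→J2  (Se1 (Se) sets effort on bond)
b0 stroke→J1  (common-e at J2 fixed by 3)
b2 stroke→I2  (common-e at J2 fixed by 3)
b1 stroke→I1  (J1 effort already set via bond 0)

bond 0 stroke at J1
bond 1 stroke at I1
bond 2 stroke at I2
bond 3 stroke at J2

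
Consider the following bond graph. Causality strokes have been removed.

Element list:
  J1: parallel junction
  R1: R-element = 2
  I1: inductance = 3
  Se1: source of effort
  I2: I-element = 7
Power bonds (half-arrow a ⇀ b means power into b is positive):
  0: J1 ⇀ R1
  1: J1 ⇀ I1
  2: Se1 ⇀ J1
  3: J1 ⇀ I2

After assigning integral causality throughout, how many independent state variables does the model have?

2  (I1, I2 all integral)

b2 stroke→J1  (Se1 (Se) sets effort on bond)
b0 stroke→R1  (common-e at J1 fixed by 2)
b1 stroke→I1  (common-e at J1 fixed by 2)
b3 stroke→I2  (J1 effort already set via bond 2)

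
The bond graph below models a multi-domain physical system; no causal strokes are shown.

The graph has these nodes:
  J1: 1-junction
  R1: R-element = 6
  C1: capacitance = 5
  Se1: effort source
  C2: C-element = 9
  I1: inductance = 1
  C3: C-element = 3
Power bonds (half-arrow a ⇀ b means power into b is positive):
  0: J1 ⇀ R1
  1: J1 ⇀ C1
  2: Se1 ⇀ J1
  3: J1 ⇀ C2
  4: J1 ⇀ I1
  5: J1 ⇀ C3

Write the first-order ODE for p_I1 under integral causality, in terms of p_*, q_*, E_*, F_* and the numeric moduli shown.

dp_I1/dt = E_Se1 - 6*p_I1 - q_C1/5 - q_C2/9 - q_C3/3

bond 2 stroke→J1  (Se1 (Se) sets effort on bond)
bond 1 stroke→J1  (C1 outputs effort q/C1)
bond 3 stroke→J1  (C2 integral (e out))
bond 4 stroke→I1  (prefer integral on I1)
bond 0 stroke→J1  (common-f at J1 fixed by 4)
bond 5 stroke→J1  (J1: bond 4 brought flow, rest push out)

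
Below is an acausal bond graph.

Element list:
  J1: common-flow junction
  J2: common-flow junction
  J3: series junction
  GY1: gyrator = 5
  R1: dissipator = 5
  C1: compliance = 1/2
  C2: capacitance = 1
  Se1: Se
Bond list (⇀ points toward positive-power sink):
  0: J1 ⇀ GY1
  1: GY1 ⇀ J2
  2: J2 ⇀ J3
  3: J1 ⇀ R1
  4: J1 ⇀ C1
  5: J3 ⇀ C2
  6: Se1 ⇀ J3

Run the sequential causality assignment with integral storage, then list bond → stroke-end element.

#6 stroke at J3  (Se1: effort source, stroke at far end)
#4 stroke at J1  (C1: C, integral causality)
#5 stroke at J3  (C2 integral (e out))
#2 stroke at J2  (J3: last free bond brings flow in)
#1 stroke at GY1  (J2 needs exactly one f-in)
#0 stroke at GY1  (GY1 both-in/both-out from 1)
#3 stroke at J1  (J1 flow already set via bond 0)

β0 stroke at GY1
β1 stroke at GY1
β2 stroke at J2
β3 stroke at J1
β4 stroke at J1
β5 stroke at J3
β6 stroke at J3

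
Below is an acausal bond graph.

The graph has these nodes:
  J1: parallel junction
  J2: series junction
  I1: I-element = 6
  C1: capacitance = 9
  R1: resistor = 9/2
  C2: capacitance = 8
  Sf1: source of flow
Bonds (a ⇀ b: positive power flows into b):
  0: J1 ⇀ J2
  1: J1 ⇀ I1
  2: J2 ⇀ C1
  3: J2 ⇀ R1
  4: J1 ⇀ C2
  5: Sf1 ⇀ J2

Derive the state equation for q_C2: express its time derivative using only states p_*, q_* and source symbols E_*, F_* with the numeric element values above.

dq_C2/dt = -F_Sf1 - p_I1/6

#5 stroke→Sf1  (Sf1 (Sf) sets flow on bond)
#0 stroke→J2  (common-f at J2 fixed by 5)
#2 stroke→J2  (common-f at J2 fixed by 5)
#3 stroke→J2  (common-f at J2 fixed by 5)
#1 stroke→I1  (prefer integral on I1)
#4 stroke→J1  (J1 needs exactly one e-in)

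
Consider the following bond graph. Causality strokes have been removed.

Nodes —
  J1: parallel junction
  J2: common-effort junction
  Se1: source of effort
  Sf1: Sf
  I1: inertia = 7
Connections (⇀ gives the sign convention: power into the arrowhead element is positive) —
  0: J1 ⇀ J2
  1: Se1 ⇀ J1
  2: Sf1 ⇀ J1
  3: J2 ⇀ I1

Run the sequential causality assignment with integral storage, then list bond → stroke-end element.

bond 1 stroke→J1  (source Se1 imposes e)
bond 2 stroke→Sf1  (Sf1 fixes flow; stroke at Sf1)
bond 0 stroke→J2  (common-e at J1 fixed by 1)
bond 3 stroke→I1  (0-jn J2 has e-setter on 0)

bond 0 →J2
bond 1 →J1
bond 2 →Sf1
bond 3 →I1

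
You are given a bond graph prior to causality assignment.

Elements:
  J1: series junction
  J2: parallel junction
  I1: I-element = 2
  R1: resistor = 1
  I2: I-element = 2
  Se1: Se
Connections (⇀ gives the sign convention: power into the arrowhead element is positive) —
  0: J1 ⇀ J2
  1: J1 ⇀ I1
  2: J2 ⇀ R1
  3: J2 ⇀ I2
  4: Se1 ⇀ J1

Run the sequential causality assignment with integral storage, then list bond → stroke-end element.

bond 4 →J1  (Se1 fixes effort; stroke away)
bond 1 →I1  (I1 outputs flow p/I1)
bond 0 →J1  (J1 flow already set via bond 1)
bond 3 →I2  (I2 outputs flow p/I2)
bond 2 →J2  (only one effort-in slot at J2)

b0 |J1
b1 |I1
b2 |J2
b3 |I2
b4 |J1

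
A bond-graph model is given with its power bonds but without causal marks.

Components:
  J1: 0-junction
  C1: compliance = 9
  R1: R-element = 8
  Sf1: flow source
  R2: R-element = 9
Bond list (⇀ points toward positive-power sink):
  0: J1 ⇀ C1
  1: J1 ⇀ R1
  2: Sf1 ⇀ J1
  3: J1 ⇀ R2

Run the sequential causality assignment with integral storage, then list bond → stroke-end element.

β0 stroke at J1
β1 stroke at R1
β2 stroke at Sf1
β3 stroke at R2

#2 stroke at Sf1  (source Sf1 imposes f)
#0 stroke at J1  (C1: C, integral causality)
#1 stroke at R1  (J1 effort already set via bond 0)
#3 stroke at R2  (0-jn J1 has e-setter on 0)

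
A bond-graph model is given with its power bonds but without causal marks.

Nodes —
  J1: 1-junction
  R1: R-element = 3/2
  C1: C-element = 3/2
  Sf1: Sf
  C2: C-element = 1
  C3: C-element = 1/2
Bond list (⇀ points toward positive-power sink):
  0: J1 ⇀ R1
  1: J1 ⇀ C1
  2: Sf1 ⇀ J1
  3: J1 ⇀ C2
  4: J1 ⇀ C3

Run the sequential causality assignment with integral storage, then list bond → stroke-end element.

bond 0 stroke→J1
bond 1 stroke→J1
bond 2 stroke→Sf1
bond 3 stroke→J1
bond 4 stroke→J1

β2 stroke at Sf1  (Sf1: flow source, stroke at near end)
β0 stroke at J1  (J1 flow already set via bond 2)
β1 stroke at J1  (1-jn J1 has f-setter on 2)
β3 stroke at J1  (J1: bond 2 brought flow, rest push out)
β4 stroke at J1  (J1: bond 2 brought flow, rest push out)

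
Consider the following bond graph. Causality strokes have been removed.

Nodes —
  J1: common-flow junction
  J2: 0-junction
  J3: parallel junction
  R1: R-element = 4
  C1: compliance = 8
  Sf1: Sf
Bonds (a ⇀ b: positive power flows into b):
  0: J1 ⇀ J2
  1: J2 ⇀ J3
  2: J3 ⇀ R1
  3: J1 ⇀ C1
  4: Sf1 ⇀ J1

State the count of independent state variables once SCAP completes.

#4 →Sf1  (Sf1 fixes flow; stroke at Sf1)
#0 →J1  (1-jn J1 has f-setter on 4)
#3 →J1  (1-jn J1 has f-setter on 4)
#1 →J2  (J2 needs exactly one e-in)
#2 →J3  (J3 needs exactly one e-in)

1  (C1 all integral)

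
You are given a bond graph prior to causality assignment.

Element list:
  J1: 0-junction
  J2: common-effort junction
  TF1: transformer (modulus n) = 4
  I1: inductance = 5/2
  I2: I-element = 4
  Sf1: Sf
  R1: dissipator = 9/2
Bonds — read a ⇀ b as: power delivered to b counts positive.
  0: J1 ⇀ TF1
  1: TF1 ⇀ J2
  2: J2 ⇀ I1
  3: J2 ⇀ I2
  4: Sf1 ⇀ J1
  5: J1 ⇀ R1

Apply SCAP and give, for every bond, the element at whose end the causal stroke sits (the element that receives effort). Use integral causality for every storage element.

#4 |Sf1  (source Sf1 imposes f)
#2 |I1  (I1 integral (f out))
#3 |I2  (I2 outputs flow p/I2)
#1 |J2  (J2 needs exactly one e-in)
#0 |TF1  (TF1 one-in-one-out from 1)
#5 |J1  (closing 0-jn rule on J1)

#0 →TF1
#1 →J2
#2 →I1
#3 →I2
#4 →Sf1
#5 →J1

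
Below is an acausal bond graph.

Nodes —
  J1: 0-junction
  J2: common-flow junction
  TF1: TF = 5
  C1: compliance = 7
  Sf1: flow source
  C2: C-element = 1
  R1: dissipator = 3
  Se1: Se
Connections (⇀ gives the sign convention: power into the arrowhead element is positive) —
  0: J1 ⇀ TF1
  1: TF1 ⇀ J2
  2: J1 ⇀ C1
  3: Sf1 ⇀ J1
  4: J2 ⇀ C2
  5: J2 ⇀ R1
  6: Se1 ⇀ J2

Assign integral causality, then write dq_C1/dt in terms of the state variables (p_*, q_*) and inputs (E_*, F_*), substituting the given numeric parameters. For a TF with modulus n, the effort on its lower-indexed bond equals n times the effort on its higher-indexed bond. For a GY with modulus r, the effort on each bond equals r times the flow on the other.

β3 stroke at Sf1  (Sf1 fixes flow; stroke at Sf1)
β6 stroke at J2  (Se1 fixes effort; stroke away)
β2 stroke at J1  (C1: C, integral causality)
β0 stroke at TF1  (0-jn J1 has e-setter on 2)
β1 stroke at J2  (through TF1, causality passes straight; one stroke at TF1)
β4 stroke at J2  (C2: C, integral causality)
β5 stroke at R1  (only one flow-in slot at J2)

dq_C1/dt = -E_Se1/15 + F_Sf1 - q_C1/525 + q_C2/15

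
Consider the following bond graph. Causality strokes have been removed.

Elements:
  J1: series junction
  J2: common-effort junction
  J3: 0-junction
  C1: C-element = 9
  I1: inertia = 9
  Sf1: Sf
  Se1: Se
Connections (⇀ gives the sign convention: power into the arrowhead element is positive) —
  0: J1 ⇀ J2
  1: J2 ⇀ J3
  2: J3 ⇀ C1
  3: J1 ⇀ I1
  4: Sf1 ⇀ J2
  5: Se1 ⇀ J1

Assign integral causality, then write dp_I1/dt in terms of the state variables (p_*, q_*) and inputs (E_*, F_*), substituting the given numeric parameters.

β4 →Sf1  (Sf1: flow source, stroke at near end)
β5 →J1  (Se1 fixes effort; stroke away)
β2 →J3  (C1 outputs effort q/C1)
β1 →J2  (0-jn J3 has e-setter on 2)
β0 →J1  (common-e at J2 fixed by 1)
β3 →I1  (closing 1-jn rule on J1)

dp_I1/dt = E_Se1 - q_C1/9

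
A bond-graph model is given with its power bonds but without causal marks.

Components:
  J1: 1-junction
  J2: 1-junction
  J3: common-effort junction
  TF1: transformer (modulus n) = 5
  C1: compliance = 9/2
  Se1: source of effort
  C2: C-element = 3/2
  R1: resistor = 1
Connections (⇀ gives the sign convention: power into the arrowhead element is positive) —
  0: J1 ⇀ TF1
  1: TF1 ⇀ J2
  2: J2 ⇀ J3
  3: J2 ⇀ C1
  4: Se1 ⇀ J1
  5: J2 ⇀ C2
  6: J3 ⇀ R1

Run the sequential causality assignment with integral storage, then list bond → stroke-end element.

bond 4 stroke→J1  (Se1 fixes effort; stroke away)
bond 0 stroke→TF1  (J1 needs exactly one f-in)
bond 1 stroke→J2  (TF TF1: opposite of bond 0)
bond 3 stroke→J2  (C1: C, integral causality)
bond 5 stroke→J2  (C2 outputs effort q/C2)
bond 2 stroke→J3  (closing 1-jn rule on J2)
bond 6 stroke→R1  (common-e at J3 fixed by 2)

#0 stroke→TF1
#1 stroke→J2
#2 stroke→J3
#3 stroke→J2
#4 stroke→J1
#5 stroke→J2
#6 stroke→R1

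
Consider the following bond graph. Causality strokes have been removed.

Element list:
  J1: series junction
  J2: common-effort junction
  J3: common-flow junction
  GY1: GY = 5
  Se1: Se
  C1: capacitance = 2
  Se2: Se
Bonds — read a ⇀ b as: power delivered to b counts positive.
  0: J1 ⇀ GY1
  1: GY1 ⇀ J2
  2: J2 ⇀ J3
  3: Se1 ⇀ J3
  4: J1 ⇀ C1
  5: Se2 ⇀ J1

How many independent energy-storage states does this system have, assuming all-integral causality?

#3 stroke at J3  (source Se1 imposes e)
#5 stroke at J1  (source Se2 imposes e)
#2 stroke at J2  (J3: last free bond brings flow in)
#1 stroke at GY1  (J2: bond 2 brought effort, rest push out)
#0 stroke at GY1  (GY1 both-in/both-out from 1)
#4 stroke at J1  (common-f at J1 fixed by 0)

1  (C1 all integral)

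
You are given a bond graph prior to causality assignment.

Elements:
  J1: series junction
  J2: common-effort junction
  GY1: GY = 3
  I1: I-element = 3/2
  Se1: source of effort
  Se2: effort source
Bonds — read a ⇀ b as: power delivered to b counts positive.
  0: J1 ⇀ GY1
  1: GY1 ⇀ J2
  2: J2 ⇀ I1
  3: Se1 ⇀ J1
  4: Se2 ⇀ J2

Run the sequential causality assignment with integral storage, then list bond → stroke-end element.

β3 stroke→J1  (Se1 fixes effort; stroke away)
β4 stroke→J2  (Se2 (Se) sets effort on bond)
β0 stroke→GY1  (only one flow-in slot at J1)
β1 stroke→GY1  (0-jn J2 has e-setter on 4)
β2 stroke→I1  (0-jn J2 has e-setter on 4)

bond 0 stroke at GY1
bond 1 stroke at GY1
bond 2 stroke at I1
bond 3 stroke at J1
bond 4 stroke at J2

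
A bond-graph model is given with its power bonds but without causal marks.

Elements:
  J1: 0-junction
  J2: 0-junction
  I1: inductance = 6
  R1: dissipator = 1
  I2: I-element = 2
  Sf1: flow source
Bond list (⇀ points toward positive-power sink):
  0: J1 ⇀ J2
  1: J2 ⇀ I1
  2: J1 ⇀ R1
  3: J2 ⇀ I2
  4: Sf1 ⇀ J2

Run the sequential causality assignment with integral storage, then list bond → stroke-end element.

b4 stroke→Sf1  (Sf1 fixes flow; stroke at Sf1)
b1 stroke→I1  (I1 outputs flow p/I1)
b3 stroke→I2  (I2: I, integral causality)
b0 stroke→J2  (J2: last free bond brings effort in)
b2 stroke→J1  (closing 0-jn rule on J1)

b0 |J2
b1 |I1
b2 |J1
b3 |I2
b4 |Sf1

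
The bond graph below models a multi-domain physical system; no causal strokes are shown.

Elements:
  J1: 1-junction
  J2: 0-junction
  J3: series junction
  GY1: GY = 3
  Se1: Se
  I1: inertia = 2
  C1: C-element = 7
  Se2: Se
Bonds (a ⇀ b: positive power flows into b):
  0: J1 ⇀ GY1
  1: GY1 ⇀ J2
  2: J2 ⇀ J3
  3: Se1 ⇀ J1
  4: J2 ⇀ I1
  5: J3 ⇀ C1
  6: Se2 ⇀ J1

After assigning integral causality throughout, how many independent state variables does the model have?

2  (C1, I1 all integral)

β3 stroke at J1  (Se1 fixes effort; stroke away)
β6 stroke at J1  (Se2 (Se) sets effort on bond)
β0 stroke at GY1  (only one flow-in slot at J1)
β1 stroke at GY1  (GY1 both-in/both-out from 0)
β4 stroke at I1  (prefer integral on I1)
β2 stroke at J2  (closing 0-jn rule on J2)
β5 stroke at J3  (J3: bond 2 brought flow, rest push out)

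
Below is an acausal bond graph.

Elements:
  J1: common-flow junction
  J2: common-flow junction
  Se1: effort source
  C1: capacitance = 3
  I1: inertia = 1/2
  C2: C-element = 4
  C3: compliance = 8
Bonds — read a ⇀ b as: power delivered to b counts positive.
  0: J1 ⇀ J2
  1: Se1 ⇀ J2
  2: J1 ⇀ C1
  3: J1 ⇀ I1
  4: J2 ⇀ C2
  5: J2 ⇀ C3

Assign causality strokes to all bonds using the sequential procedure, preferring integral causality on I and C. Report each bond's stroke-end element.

β0 |J1
β1 |J2
β2 |J1
β3 |I1
β4 |J2
β5 |J2

β1 |J2  (Se1 (Se) sets effort on bond)
β2 |J1  (prefer integral on C1)
β3 |I1  (I1 outputs flow p/I1)
β0 |J1  (1-jn J1 has f-setter on 3)
β4 |J2  (common-f at J2 fixed by 0)
β5 |J2  (J2 flow already set via bond 0)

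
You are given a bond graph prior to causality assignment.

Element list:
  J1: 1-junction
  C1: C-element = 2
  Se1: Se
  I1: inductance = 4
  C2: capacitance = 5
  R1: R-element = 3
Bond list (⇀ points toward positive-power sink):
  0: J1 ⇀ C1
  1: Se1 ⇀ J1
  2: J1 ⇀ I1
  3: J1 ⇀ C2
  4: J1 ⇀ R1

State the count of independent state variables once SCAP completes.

3  (C1, C2, I1 all integral)

β1 →J1  (Se1: effort source, stroke at far end)
β0 →J1  (C1 integral (e out))
β2 →I1  (prefer integral on I1)
β3 →J1  (common-f at J1 fixed by 2)
β4 →J1  (J1 flow already set via bond 2)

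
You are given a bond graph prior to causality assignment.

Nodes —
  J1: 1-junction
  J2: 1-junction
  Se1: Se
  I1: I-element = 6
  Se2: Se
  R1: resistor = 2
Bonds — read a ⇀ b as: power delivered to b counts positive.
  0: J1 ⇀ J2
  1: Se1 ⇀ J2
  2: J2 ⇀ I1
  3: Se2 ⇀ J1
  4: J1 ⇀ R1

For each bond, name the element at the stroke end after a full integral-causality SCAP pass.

b1 stroke at J2  (Se1 (Se) sets effort on bond)
b3 stroke at J1  (Se2 fixes effort; stroke away)
b2 stroke at I1  (I1 outputs flow p/I1)
b0 stroke at J2  (1-jn J2 has f-setter on 2)
b4 stroke at J1  (common-f at J1 fixed by 0)

bond 0 stroke at J2
bond 1 stroke at J2
bond 2 stroke at I1
bond 3 stroke at J1
bond 4 stroke at J1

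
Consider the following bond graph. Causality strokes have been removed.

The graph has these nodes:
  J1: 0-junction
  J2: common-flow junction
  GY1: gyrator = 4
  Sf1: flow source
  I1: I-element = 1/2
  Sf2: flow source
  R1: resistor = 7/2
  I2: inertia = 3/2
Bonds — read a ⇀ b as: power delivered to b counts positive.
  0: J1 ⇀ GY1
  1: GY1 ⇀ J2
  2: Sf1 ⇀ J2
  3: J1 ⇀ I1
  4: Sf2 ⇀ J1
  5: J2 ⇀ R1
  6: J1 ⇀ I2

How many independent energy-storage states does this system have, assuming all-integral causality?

#2 stroke at Sf1  (source Sf1 imposes f)
#4 stroke at Sf2  (source Sf2 imposes f)
#1 stroke at J2  (1-jn J2 has f-setter on 2)
#5 stroke at J2  (J2 flow already set via bond 2)
#0 stroke at J1  (GY GY1: same side as bond 1)
#3 stroke at I1  (common-e at J1 fixed by 0)
#6 stroke at I2  (J1 effort already set via bond 0)

2  (I1, I2 all integral)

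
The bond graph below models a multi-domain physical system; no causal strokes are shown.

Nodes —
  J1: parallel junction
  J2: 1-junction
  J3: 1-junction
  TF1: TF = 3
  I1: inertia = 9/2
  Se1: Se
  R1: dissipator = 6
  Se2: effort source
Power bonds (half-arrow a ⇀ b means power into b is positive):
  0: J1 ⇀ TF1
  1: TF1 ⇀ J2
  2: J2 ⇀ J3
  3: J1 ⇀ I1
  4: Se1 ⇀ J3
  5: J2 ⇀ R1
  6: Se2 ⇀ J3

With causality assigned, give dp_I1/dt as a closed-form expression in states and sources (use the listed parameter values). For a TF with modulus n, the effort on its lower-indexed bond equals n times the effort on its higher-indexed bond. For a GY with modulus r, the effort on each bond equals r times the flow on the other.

dp_I1/dt = -3*E_Se1 - 3*E_Se2 - 12*p_I1

bond 4 |J3  (Se1 fixes effort; stroke away)
bond 6 |J3  (Se2: effort source, stroke at far end)
bond 2 |J2  (J3: last free bond brings flow in)
bond 3 |I1  (I1 integral (f out))
bond 0 |J1  (J1: last free bond brings effort in)
bond 1 |TF1  (TF1: transformer flips bond 0)
bond 5 |J2  (J2 flow already set via bond 1)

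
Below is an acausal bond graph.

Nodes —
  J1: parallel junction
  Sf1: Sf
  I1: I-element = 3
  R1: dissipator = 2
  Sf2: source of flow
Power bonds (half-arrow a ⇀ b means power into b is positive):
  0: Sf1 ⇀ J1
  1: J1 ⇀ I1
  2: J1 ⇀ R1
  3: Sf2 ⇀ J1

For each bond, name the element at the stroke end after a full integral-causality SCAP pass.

#0 stroke at Sf1
#1 stroke at I1
#2 stroke at J1
#3 stroke at Sf2

bond 0 |Sf1  (Sf1: flow source, stroke at near end)
bond 3 |Sf2  (Sf2: flow source, stroke at near end)
bond 1 |I1  (I1 outputs flow p/I1)
bond 2 |J1  (only one effort-in slot at J1)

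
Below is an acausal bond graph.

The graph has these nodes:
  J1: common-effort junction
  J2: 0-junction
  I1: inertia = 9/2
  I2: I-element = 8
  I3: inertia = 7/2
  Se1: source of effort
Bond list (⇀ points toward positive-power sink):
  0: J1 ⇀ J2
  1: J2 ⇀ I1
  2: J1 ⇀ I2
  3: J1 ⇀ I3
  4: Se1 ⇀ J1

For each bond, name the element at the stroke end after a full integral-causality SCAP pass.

#0 |J2
#1 |I1
#2 |I2
#3 |I3
#4 |J1

β4 stroke→J1  (Se1: effort source, stroke at far end)
β0 stroke→J2  (J1: bond 4 brought effort, rest push out)
β2 stroke→I2  (common-e at J1 fixed by 4)
β3 stroke→I3  (J1 effort already set via bond 4)
β1 stroke→I1  (J2 effort already set via bond 0)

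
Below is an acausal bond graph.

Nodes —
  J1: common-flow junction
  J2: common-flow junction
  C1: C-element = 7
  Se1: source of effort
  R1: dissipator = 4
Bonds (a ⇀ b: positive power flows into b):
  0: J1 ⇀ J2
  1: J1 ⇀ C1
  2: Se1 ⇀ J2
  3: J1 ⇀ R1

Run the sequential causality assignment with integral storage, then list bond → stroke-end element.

#2 stroke at J2  (Se1: effort source, stroke at far end)
#0 stroke at J1  (J2: last free bond brings flow in)
#1 stroke at J1  (prefer integral on C1)
#3 stroke at R1  (J1: last free bond brings flow in)

#0 →J1
#1 →J1
#2 →J2
#3 →R1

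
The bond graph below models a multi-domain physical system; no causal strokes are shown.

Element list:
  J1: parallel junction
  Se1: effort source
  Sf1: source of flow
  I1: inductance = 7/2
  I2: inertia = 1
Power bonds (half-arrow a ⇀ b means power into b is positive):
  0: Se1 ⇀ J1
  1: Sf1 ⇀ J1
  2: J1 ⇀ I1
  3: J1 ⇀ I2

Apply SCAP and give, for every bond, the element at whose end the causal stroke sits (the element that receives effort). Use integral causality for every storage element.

#0 →J1  (Se1 (Se) sets effort on bond)
#1 →Sf1  (Sf1 (Sf) sets flow on bond)
#2 →I1  (J1: bond 0 brought effort, rest push out)
#3 →I2  (J1: bond 0 brought effort, rest push out)

β0 |J1
β1 |Sf1
β2 |I1
β3 |I2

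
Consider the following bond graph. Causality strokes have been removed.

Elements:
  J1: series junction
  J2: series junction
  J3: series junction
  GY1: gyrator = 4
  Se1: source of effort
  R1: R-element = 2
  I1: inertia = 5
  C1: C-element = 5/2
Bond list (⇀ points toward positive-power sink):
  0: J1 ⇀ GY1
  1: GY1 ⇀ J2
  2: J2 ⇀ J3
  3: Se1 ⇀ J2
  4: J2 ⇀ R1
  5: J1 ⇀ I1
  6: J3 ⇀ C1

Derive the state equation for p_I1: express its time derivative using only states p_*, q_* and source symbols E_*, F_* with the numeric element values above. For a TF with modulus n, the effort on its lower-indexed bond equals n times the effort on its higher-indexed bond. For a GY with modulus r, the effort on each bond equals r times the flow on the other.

b3 |J2  (Se1 fixes effort; stroke away)
b5 |I1  (I1 integral (f out))
b0 |J1  (1-jn J1 has f-setter on 5)
b1 |J2  (through GY1, causality inverts; strokes same side of GY1)
b6 |J3  (C1: C, integral causality)
b2 |J2  (J3: last free bond brings flow in)
b4 |R1  (only one flow-in slot at J2)

dp_I1/dt = -2*E_Se1 - 8*p_I1/5 + 4*q_C1/5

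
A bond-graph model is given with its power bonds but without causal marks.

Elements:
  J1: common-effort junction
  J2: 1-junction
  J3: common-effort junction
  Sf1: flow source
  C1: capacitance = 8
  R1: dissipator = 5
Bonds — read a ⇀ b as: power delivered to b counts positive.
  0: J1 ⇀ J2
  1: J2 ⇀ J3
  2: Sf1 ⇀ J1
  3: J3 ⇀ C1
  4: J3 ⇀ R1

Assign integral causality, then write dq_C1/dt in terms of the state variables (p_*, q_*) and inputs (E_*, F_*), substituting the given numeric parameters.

dq_C1/dt = F_Sf1 - q_C1/40

β2 stroke→Sf1  (source Sf1 imposes f)
β0 stroke→J1  (closing 0-jn rule on J1)
β1 stroke→J2  (common-f at J2 fixed by 0)
β3 stroke→J3  (C1 outputs effort q/C1)
β4 stroke→R1  (common-e at J3 fixed by 3)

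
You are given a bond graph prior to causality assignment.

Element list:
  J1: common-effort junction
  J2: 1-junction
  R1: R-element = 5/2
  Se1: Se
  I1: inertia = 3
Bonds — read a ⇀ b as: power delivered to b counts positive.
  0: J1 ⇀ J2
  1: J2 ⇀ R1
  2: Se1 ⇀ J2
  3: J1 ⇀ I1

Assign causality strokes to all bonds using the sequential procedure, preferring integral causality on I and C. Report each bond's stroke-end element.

b2 stroke at J2  (Se1: effort source, stroke at far end)
b3 stroke at I1  (I1: I, integral causality)
b0 stroke at J1  (only one effort-in slot at J1)
b1 stroke at J2  (1-jn J2 has f-setter on 0)

b0 →J1
b1 →J2
b2 →J2
b3 →I1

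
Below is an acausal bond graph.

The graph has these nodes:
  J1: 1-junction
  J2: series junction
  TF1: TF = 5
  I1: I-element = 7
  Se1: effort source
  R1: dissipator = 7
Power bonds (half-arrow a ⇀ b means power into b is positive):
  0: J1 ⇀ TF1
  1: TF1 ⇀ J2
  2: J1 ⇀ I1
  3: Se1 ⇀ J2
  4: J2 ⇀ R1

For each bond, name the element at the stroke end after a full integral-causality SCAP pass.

bond 3 stroke at J2  (Se1: effort source, stroke at far end)
bond 2 stroke at I1  (prefer integral on I1)
bond 0 stroke at J1  (common-f at J1 fixed by 2)
bond 1 stroke at TF1  (TF1 one-in-one-out from 0)
bond 4 stroke at J2  (J2: bond 1 brought flow, rest push out)

β0 →J1
β1 →TF1
β2 →I1
β3 →J2
β4 →J2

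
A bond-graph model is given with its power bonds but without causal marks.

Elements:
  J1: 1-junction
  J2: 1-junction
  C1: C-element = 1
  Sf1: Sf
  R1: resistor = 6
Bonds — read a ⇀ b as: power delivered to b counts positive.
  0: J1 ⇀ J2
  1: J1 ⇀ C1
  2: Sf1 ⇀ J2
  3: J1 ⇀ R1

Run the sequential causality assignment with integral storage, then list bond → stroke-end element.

#0 |J2
#1 |J1
#2 |Sf1
#3 |J1

b2 →Sf1  (source Sf1 imposes f)
b0 →J2  (J2: bond 2 brought flow, rest push out)
b1 →J1  (1-jn J1 has f-setter on 0)
b3 →J1  (J1 flow already set via bond 0)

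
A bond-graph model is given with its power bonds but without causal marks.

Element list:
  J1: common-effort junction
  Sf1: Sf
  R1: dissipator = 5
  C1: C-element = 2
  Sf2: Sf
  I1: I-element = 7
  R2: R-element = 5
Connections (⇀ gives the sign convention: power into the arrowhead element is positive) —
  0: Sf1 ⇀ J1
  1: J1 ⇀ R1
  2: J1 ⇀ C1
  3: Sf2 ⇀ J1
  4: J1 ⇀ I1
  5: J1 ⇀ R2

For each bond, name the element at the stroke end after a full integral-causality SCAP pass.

#0 →Sf1  (Sf1: flow source, stroke at near end)
#3 →Sf2  (Sf2 (Sf) sets flow on bond)
#2 →J1  (C1 outputs effort q/C1)
#1 →R1  (common-e at J1 fixed by 2)
#4 →I1  (J1 effort already set via bond 2)
#5 →R2  (common-e at J1 fixed by 2)

β0 →Sf1
β1 →R1
β2 →J1
β3 →Sf2
β4 →I1
β5 →R2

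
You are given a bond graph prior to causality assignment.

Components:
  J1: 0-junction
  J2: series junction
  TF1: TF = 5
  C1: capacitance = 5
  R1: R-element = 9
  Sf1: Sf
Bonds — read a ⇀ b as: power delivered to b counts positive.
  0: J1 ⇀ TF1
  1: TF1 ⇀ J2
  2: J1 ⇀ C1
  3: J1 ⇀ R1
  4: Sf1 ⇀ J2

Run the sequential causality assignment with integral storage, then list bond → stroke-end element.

#0 →TF1
#1 →J2
#2 →J1
#3 →R1
#4 →Sf1

β4 stroke→Sf1  (Sf1 (Sf) sets flow on bond)
β1 stroke→J2  (1-jn J2 has f-setter on 4)
β0 stroke→TF1  (TF1 one-in-one-out from 1)
β2 stroke→J1  (C1 integral (e out))
β3 stroke→R1  (common-e at J1 fixed by 2)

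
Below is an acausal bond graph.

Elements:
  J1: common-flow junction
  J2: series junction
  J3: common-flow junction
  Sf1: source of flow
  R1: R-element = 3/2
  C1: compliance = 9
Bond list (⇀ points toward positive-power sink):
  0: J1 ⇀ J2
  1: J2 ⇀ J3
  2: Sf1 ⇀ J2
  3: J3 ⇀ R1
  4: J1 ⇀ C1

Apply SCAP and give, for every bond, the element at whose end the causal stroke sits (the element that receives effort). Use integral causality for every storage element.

bond 2 →Sf1  (Sf1: flow source, stroke at near end)
bond 0 →J2  (common-f at J2 fixed by 2)
bond 1 →J2  (common-f at J2 fixed by 2)
bond 3 →J3  (1-jn J3 has f-setter on 1)
bond 4 →J1  (J1 flow already set via bond 0)

β0 |J2
β1 |J2
β2 |Sf1
β3 |J3
β4 |J1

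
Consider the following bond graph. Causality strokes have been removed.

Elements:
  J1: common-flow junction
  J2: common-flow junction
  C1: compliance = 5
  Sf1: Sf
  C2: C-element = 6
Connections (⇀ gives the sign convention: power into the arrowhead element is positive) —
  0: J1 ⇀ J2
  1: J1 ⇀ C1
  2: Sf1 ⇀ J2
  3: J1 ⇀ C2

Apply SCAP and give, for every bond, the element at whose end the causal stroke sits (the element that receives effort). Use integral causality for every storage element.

bond 2 stroke→Sf1  (source Sf1 imposes f)
bond 0 stroke→J2  (J2 flow already set via bond 2)
bond 1 stroke→J1  (common-f at J1 fixed by 0)
bond 3 stroke→J1  (1-jn J1 has f-setter on 0)

β0 |J2
β1 |J1
β2 |Sf1
β3 |J1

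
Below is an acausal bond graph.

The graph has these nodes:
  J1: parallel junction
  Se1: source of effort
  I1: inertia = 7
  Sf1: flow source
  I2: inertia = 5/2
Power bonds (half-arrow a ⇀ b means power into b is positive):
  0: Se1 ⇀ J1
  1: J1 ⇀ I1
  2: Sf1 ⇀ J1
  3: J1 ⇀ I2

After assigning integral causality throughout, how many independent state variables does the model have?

#0 stroke at J1  (Se1: effort source, stroke at far end)
#2 stroke at Sf1  (Sf1 fixes flow; stroke at Sf1)
#1 stroke at I1  (common-e at J1 fixed by 0)
#3 stroke at I2  (J1 effort already set via bond 0)

2  (I1, I2 all integral)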